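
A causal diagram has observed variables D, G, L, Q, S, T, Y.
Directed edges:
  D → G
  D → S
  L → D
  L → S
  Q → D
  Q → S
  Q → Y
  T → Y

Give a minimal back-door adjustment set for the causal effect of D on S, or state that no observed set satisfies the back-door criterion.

desc(D)\{D}={G,S}; candidates ⊆ {L,Q,T,Y}.
size 0: {}; under {} D still reaches {L,Q,S,Y} ∋ S.
size 1: {L}, {Q}, {T} …(+1); under {L} D still reaches {Q,S,Y} ∋ S.
{L,Q}: D⊥S given {L,Q} in G with D→· removed — back-door holds.

D→S: minimal back-door set {L, Q}.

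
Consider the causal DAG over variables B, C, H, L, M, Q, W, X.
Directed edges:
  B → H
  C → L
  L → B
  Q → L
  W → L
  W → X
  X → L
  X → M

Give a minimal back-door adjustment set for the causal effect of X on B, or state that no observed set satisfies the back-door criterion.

desc(X)\{X}={B,H,L,M}; candidates ⊆ {C,Q,W}.
size 0: {}; under {} X still reaches {B,H,L,W} ∋ B.
{W}: X⊥B given {W} in G with X→· removed — back-door holds.

X→B: minimal back-door set {W}.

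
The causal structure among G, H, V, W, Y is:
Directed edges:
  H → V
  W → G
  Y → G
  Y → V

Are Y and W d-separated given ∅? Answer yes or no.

Yes — Y ⊥ W | ∅.

Bayes-Ball from Y | ∅ reaches {G,V}.
W ∉ reach(Y|∅) ⇒ Y ⊥ W | ∅.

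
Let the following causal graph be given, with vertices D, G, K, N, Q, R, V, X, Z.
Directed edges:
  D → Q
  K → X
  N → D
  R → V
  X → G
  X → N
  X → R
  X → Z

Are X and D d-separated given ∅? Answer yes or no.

Bayes-Ball from X | ∅ reaches {D,G,K,N,Q,R,V,Z}.
D ∈ reach(X|∅) ⇒ X ⊥̸ D | ∅.

No — X and D are d-connected given ∅.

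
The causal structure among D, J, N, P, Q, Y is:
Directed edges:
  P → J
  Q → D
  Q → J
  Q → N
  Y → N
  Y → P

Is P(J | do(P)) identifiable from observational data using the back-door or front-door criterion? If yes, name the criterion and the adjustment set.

desc(P)\{P}={J}; candidates ⊆ {D,N,Q,Y}.
∅: P⊥J given ∅ in G with P→· removed — back-door holds.
P(J|do(P)) = P(J|P) — no adjustment needed.

P(J|do(P)): backdoor, adjust for ∅.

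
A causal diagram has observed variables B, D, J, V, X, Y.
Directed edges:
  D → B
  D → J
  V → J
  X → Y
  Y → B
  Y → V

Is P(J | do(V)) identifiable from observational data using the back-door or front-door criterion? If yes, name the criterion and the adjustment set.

desc(V)\{V}={J}; candidates ⊆ {B,D,X,Y}.
∅: V⊥J given ∅ in G with V→· removed — back-door holds.
P(J|do(V)) = P(J|V) — no adjustment needed.

P(J|do(V)): backdoor, adjust for ∅.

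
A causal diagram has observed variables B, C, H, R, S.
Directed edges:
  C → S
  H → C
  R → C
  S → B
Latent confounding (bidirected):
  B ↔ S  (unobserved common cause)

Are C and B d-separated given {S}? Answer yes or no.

No — C and B are d-connected given {S}.

Bayes-Ball from C | {S} reaches {B,H,R}.
B ∈ reach(C|{S}) ⇒ C ⊥̸ B | {S}.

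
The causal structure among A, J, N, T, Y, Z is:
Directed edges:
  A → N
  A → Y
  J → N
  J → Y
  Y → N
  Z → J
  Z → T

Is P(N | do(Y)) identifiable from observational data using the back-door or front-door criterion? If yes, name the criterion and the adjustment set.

P(N|do(Y)): backdoor, adjust for {A, J}.

desc(Y)\{Y}={N}; candidates ⊆ {A,J,T,Z}.
size 0: {}; under {} Y still reaches {A,J,N,T,Z} ∋ N.
size 1: {A}, {J}, {T} …(+1); under {A} Y still reaches {J,N,T,Z} ∋ N.
{A,J}: Y⊥N given {A,J} in G with Y→· removed — back-door holds.
P(N|do(Y)) = Σ_{A,J} P(N|Y,A,J)·P(A,J).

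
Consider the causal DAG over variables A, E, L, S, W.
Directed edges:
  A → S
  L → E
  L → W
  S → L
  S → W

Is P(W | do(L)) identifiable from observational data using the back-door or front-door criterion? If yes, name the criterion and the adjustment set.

desc(L)\{L}={E,W}; candidates ⊆ {A,S}.
size 0: {}; under {} L still reaches {A,S,W} ∋ W.
{S}: L⊥W given {S} in G with L→· removed — back-door holds.
P(W|do(L)) = Σ_{S} P(W|L,S)·P(S).

P(W|do(L)): backdoor, adjust for {S}.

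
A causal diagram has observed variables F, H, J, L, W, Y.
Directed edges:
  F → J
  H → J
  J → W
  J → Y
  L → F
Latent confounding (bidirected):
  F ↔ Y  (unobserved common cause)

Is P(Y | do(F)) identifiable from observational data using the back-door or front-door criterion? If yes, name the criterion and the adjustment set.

desc(F)\{F}={J,W,Y}; candidates ⊆ {H,L}.
F↔Y: latent back-door arc(s) into F.
size 0: {}; under {} F still reaches {L,Y} ∋ Y.
size 1: {H}, {L}; under {H} F still reaches {L,Y} ∋ Y.
size 2: {H,L}; under {H,L} F still reaches {Y} ∋ Y.
F↔Y cannot be blocked by any observed set — no back-door set.
{J}: (i) intercepts every directed F→Y path; (ii) no back-door F→{J}; (iii) {F} blocks every back-door {J}→Y. Front-door holds.
P(Y|do(F)) = Σ_{J} P(J|F) Σ_{F'} P(Y|J,F')P(F').

P(Y|do(F)): frontdoor, adjust for {J}.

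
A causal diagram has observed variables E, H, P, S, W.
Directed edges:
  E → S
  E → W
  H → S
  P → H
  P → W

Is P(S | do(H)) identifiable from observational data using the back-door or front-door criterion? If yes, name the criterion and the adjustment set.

P(S|do(H)): backdoor, adjust for ∅.

desc(H)\{H}={S}; candidates ⊆ {E,P,W}.
∅: H⊥S given ∅ in G with H→· removed — back-door holds.
P(S|do(H)) = P(S|H) — no adjustment needed.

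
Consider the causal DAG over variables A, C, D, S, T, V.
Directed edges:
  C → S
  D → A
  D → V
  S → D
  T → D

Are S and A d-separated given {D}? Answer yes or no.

Yes — S ⊥ A | {D}.

Bayes-Ball from S | {D} reaches {C,T}.
A ∉ reach(S|{D}) ⇒ S ⊥ A | {D}.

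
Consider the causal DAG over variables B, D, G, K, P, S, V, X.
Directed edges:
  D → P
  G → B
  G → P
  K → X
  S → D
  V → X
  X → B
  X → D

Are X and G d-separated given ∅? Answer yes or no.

Bayes-Ball from X | ∅ reaches {B,D,K,P,V}.
G ∉ reach(X|∅) ⇒ X ⊥ G | ∅.

Yes — X ⊥ G | ∅.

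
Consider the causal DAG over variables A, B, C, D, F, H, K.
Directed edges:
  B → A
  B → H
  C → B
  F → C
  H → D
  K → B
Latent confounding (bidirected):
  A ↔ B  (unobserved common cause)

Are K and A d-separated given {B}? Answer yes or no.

Bayes-Ball from K | {B} reaches {A,C,F}.
A ∈ reach(K|{B}) ⇒ K ⊥̸ A | {B}.

No — K and A are d-connected given {B}.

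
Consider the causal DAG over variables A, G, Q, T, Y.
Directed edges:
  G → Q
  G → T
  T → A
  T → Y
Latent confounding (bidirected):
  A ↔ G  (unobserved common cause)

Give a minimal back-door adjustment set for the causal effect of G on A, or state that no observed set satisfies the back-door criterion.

G→A: no observed back-door set.

desc(G)\{G}={A,Q,T,Y}; candidates ⊆ {—}.
G↔A: latent back-door arc(s) into G.
size 0: {}; under {} G still reaches {A} ∋ A.
G↔A cannot be blocked by any observed set — no back-door set.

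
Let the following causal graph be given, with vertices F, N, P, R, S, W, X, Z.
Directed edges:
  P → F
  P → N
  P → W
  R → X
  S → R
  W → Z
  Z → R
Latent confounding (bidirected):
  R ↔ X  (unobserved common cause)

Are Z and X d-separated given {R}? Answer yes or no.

No — Z and X are d-connected given {R}.

Bayes-Ball from Z | {R} reaches {F,N,P,S,W,X}.
X ∈ reach(Z|{R}) ⇒ Z ⊥̸ X | {R}.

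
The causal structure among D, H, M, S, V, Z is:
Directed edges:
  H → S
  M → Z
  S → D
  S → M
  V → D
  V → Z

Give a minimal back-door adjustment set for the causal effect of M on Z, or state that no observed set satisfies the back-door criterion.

M→Z: minimal back-door set ∅.

desc(M)\{M}={Z}; candidates ⊆ {D,H,S,V}.
∅: M⊥Z given ∅ in G with M→· removed — back-door holds.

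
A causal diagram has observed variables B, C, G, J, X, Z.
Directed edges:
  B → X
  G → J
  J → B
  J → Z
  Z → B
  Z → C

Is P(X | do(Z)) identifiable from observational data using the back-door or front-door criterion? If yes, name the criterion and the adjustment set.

desc(Z)\{Z}={B,C,X}; candidates ⊆ {G,J}.
size 0: {}; under {} Z still reaches {B,G,J,X} ∋ X.
{J}: Z⊥X given {J} in G with Z→· removed — back-door holds.
P(X|do(Z)) = Σ_{J} P(X|Z,J)·P(J).

P(X|do(Z)): backdoor, adjust for {J}.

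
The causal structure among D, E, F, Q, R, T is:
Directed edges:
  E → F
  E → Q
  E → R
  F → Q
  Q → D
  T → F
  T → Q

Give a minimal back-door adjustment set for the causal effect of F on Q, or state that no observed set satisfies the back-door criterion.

F→Q: minimal back-door set {E, T}.

desc(F)\{F}={D,Q}; candidates ⊆ {E,R,T}.
size 0: {}; under {} F still reaches {D,E,Q,R,T} ∋ Q.
size 1: {E}, {R}, {T}; under {E} F still reaches {D,Q,T} ∋ Q.
{E,T}: F⊥Q given {E,T} in G with F→· removed — back-door holds.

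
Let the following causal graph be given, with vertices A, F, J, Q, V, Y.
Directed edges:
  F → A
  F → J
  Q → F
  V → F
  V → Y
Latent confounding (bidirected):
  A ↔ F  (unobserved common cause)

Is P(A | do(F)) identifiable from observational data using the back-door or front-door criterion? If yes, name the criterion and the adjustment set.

P(A|do(F)): not identifiable (no BD/FD set).

desc(F)\{F}={A,J}; candidates ⊆ {Q,V,Y}.
F↔A: latent back-door arc(s) into F.
size 0: {}; under {} F still reaches {A,Q,V,Y} ∋ A.
size 1: {Q}, {V}, {Y}; under {Q} F still reaches {A,V,Y} ∋ A.
size 2: {Q,V}, {Q,Y}, {V,Y}; under {Q,V} F still reaches {A} ∋ A.
F↔A cannot be blocked by any observed set — no back-door set.
No mediator lies on a directed F→…→A path.
Neither criterion identifies P(A|do(F)) in this graph.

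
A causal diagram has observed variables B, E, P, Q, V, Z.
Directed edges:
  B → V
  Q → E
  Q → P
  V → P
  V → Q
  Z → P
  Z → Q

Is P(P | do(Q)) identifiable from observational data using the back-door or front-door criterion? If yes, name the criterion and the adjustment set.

P(P|do(Q)): backdoor, adjust for {V, Z}.

desc(Q)\{Q}={E,P}; candidates ⊆ {B,V,Z}.
size 0: {}; under {} Q still reaches {B,P,V,Z} ∋ P.
size 1: {B}, {V}, {Z}; under {B} Q still reaches {P,V,Z} ∋ P.
{V,Z}: Q⊥P given {V,Z} in G with Q→· removed — back-door holds.
P(P|do(Q)) = Σ_{V,Z} P(P|Q,V,Z)·P(V,Z).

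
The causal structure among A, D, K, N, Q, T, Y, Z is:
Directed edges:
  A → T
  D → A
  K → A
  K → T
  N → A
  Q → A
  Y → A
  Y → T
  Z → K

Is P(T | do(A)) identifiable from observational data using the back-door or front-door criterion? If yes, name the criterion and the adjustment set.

desc(A)\{A}={T}; candidates ⊆ {D,K,N,Q,Y,Z}.
size 0: {}; under {} A still reaches {D,K,N,Q,T,Y,Z} ∋ T.
size 1: {D}, {K}, {N} …(+3); under {D} A still reaches {K,N,Q,T,Y,Z} ∋ T.
{K,Y}: A⊥T given {K,Y} in G with A→· removed — back-door holds.
P(T|do(A)) = Σ_{K,Y} P(T|A,K,Y)·P(K,Y).

P(T|do(A)): backdoor, adjust for {K, Y}.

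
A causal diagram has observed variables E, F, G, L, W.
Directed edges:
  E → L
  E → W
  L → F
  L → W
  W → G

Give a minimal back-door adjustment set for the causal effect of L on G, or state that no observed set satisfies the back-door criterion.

desc(L)\{L}={F,G,W}; candidates ⊆ {E}.
size 0: {}; under {} L still reaches {E,G,W} ∋ G.
{E}: L⊥G given {E} in G with L→· removed — back-door holds.

L→G: minimal back-door set {E}.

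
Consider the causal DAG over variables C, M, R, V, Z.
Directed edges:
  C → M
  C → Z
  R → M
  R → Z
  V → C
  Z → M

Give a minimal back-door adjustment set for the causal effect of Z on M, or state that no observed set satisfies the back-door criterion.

desc(Z)\{Z}={M}; candidates ⊆ {C,R,V}.
size 0: {}; under {} Z still reaches {C,M,R,V} ∋ M.
size 1: {C}, {R}, {V}; under {C} Z still reaches {M,R} ∋ M.
{C,R}: Z⊥M given {C,R} in G with Z→· removed — back-door holds.

Z→M: minimal back-door set {C, R}.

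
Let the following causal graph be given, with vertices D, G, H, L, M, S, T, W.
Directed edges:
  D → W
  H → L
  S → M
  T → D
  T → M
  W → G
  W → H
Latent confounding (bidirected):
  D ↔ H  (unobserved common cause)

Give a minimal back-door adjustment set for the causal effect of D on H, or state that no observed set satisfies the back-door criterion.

desc(D)\{D}={G,H,L,W}; candidates ⊆ {M,S,T}.
D↔H: latent back-door arc(s) into D.
size 0: {}; under {} D still reaches {H,L,M,T} ∋ H.
size 1: {M}, {S}, {T}; under {M} D still reaches {H,L,S,T} ∋ H.
size 2: {M,S}, {M,T}, {S,T}; under {M,S} D still reaches {H,L,T} ∋ H.
D↔H cannot be blocked by any observed set — no back-door set.

D→H: no observed back-door set.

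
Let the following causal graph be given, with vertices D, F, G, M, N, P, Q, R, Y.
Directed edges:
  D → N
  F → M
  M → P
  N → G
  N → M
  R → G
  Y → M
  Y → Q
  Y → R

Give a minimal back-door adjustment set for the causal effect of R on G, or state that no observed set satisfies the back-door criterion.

desc(R)\{R}={G}; candidates ⊆ {D,F,M,N,P,Q,Y}.
∅: R⊥G given ∅ in G with R→· removed — back-door holds.

R→G: minimal back-door set ∅.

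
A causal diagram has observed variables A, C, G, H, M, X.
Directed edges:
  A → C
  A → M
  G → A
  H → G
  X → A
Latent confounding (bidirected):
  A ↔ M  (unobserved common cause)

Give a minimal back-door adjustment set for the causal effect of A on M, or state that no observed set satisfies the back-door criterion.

A→M: no observed back-door set.

desc(A)\{A}={C,M}; candidates ⊆ {G,H,X}.
A↔M: latent back-door arc(s) into A.
size 0: {}; under {} A still reaches {G,H,M,X} ∋ M.
size 1: {G}, {H}, {X}; under {G} A still reaches {M,X} ∋ M.
size 2: {G,H}, {G,X}, {H,X}; under {G,H} A still reaches {M,X} ∋ M.
A↔M cannot be blocked by any observed set — no back-door set.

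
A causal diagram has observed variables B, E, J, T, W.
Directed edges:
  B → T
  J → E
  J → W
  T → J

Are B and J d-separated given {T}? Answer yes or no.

Yes — B ⊥ J | {T}.

Bayes-Ball from B | {T} reaches ∅.
J ∉ reach(B|{T}) ⇒ B ⊥ J | {T}.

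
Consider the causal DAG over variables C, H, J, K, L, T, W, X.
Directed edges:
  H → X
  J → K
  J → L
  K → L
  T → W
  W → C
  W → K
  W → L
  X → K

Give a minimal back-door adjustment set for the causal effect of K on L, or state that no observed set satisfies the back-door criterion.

K→L: minimal back-door set {J, W}.

desc(K)\{K}={L}; candidates ⊆ {C,H,J,T,W,X}.
size 0: {}; under {} K still reaches {C,H,J,L,T,W,X} ∋ L.
size 1: {C}, {H}, {J} …(+3); under {C} K still reaches {H,J,L,T,W,X} ∋ L.
{J,W}: K⊥L given {J,W} in G with K→· removed — back-door holds.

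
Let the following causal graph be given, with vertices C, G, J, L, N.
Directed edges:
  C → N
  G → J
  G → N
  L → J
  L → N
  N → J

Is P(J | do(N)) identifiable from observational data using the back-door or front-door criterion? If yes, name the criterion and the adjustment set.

desc(N)\{N}={J}; candidates ⊆ {C,G,L}.
size 0: {}; under {} N still reaches {C,G,J,L} ∋ J.
size 1: {C}, {G}, {L}; under {C} N still reaches {G,J,L} ∋ J.
{G,L}: N⊥J given {G,L} in G with N→· removed — back-door holds.
P(J|do(N)) = Σ_{G,L} P(J|N,G,L)·P(G,L).

P(J|do(N)): backdoor, adjust for {G, L}.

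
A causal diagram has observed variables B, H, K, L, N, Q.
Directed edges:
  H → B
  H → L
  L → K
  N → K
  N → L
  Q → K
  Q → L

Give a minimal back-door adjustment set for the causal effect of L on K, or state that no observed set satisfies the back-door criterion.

L→K: minimal back-door set {N, Q}.

desc(L)\{L}={K}; candidates ⊆ {B,H,N,Q}.
size 0: {}; under {} L still reaches {B,H,K,N,Q} ∋ K.
size 1: {B}, {H}, {N} …(+1); under {B} L still reaches {H,K,N,Q} ∋ K.
{N,Q}: L⊥K given {N,Q} in G with L→· removed — back-door holds.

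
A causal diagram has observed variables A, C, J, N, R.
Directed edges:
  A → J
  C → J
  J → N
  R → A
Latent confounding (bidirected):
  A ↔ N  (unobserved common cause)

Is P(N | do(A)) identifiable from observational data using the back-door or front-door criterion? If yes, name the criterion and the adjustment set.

desc(A)\{A}={J,N}; candidates ⊆ {C,R}.
A↔N: latent back-door arc(s) into A.
size 0: {}; under {} A still reaches {N,R} ∋ N.
size 1: {C}, {R}; under {C} A still reaches {N,R} ∋ N.
size 2: {C,R}; under {C,R} A still reaches {N} ∋ N.
A↔N cannot be blocked by any observed set — no back-door set.
{J}: (i) intercepts every directed A→N path; (ii) no back-door A→{J}; (iii) {A} blocks every back-door {J}→N. Front-door holds.
P(N|do(A)) = Σ_{J} P(J|A) Σ_{A'} P(N|J,A')P(A').

P(N|do(A)): frontdoor, adjust for {J}.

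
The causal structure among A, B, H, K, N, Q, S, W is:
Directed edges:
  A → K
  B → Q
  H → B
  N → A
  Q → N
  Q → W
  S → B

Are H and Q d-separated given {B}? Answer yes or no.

Bayes-Ball from H | {B} reaches {S}.
Q ∉ reach(H|{B}) ⇒ H ⊥ Q | {B}.

Yes — H ⊥ Q | {B}.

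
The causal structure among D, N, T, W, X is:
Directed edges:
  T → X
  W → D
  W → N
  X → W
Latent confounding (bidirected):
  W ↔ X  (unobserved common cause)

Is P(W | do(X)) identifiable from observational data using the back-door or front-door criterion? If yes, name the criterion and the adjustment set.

P(W|do(X)): not identifiable (no BD/FD set).

desc(X)\{X}={D,N,W}; candidates ⊆ {T}.
X↔W: latent back-door arc(s) into X.
size 0: {}; under {} X still reaches {D,N,T,W} ∋ W.
size 1: {T}; under {T} X still reaches {D,N,W} ∋ W.
X↔W cannot be blocked by any observed set — no back-door set.
No mediator lies on a directed X→…→W path.
Neither criterion identifies P(W|do(X)) in this graph.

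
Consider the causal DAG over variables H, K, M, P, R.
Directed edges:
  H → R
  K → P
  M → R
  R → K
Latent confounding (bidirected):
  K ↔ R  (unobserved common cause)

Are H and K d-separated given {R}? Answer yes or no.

No — H and K are d-connected given {R}.

Bayes-Ball from H | {R} reaches {K,M,P}.
K ∈ reach(H|{R}) ⇒ H ⊥̸ K | {R}.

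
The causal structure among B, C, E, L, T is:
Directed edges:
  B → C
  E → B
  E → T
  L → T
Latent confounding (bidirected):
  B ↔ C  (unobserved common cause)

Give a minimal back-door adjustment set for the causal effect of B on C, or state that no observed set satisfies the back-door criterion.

desc(B)\{B}={C}; candidates ⊆ {E,L,T}.
B↔C: latent back-door arc(s) into B.
size 0: {}; under {} B still reaches {C,E,T} ∋ C.
size 1: {E}, {L}, {T}; under {E} B still reaches {C} ∋ C.
size 2: {E,L}, {E,T}, {L,T}; under {E,L} B still reaches {C} ∋ C.
B↔C cannot be blocked by any observed set — no back-door set.

B→C: no observed back-door set.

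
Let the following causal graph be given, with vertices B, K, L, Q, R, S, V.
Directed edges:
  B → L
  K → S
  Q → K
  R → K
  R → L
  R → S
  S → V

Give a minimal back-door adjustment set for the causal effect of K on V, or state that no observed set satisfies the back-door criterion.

desc(K)\{K}={S,V}; candidates ⊆ {B,L,Q,R}.
size 0: {}; under {} K still reaches {L,Q,R,S,V} ∋ V.
{R}: K⊥V given {R} in G with K→· removed — back-door holds.

K→V: minimal back-door set {R}.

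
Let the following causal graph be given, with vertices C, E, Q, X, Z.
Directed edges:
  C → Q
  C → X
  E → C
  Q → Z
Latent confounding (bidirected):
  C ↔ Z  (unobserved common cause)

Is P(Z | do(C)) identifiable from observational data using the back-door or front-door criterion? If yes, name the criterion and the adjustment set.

desc(C)\{C}={Q,X,Z}; candidates ⊆ {E}.
C↔Z: latent back-door arc(s) into C.
size 0: {}; under {} C still reaches {E,Z} ∋ Z.
size 1: {E}; under {E} C still reaches {Z} ∋ Z.
C↔Z cannot be blocked by any observed set — no back-door set.
{Q}: (i) intercepts every directed C→Z path; (ii) no back-door C→{Q}; (iii) {C} blocks every back-door {Q}→Z. Front-door holds.
P(Z|do(C)) = Σ_{Q} P(Q|C) Σ_{C'} P(Z|Q,C')P(C').

P(Z|do(C)): frontdoor, adjust for {Q}.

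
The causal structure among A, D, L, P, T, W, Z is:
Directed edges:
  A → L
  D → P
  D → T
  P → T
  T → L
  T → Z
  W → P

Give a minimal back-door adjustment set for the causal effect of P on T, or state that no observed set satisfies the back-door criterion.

desc(P)\{P}={L,T,Z}; candidates ⊆ {A,D,W}.
size 0: {}; under {} P still reaches {D,L,T,W,Z} ∋ T.
{D}: P⊥T given {D} in G with P→· removed — back-door holds.

P→T: minimal back-door set {D}.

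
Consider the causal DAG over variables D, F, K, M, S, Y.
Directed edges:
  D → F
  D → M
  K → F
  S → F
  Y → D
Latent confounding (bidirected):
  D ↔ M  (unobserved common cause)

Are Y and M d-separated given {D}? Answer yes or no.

No — Y and M are d-connected given {D}.

Bayes-Ball from Y | {D} reaches {M}.
M ∈ reach(Y|{D}) ⇒ Y ⊥̸ M | {D}.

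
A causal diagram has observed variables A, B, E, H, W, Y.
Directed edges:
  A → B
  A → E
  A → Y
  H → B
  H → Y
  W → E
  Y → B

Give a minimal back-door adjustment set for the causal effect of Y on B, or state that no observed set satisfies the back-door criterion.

desc(Y)\{Y}={B}; candidates ⊆ {A,E,H,W}.
size 0: {}; under {} Y still reaches {A,B,E,H} ∋ B.
size 1: {A}, {E}, {H} …(+1); under {A} Y still reaches {B,H} ∋ B.
{A,H}: Y⊥B given {A,H} in G with Y→· removed — back-door holds.

Y→B: minimal back-door set {A, H}.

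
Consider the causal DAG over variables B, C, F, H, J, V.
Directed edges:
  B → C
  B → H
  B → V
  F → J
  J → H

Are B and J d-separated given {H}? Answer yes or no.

No — B and J are d-connected given {H}.

Bayes-Ball from B | {H} reaches {C,F,J,V}.
J ∈ reach(B|{H}) ⇒ B ⊥̸ J | {H}.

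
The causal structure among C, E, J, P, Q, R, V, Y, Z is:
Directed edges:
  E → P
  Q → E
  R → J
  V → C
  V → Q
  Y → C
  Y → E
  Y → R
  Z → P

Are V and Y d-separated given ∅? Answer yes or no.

Yes — V ⊥ Y | ∅.

Bayes-Ball from V | ∅ reaches {C,E,P,Q}.
Y ∉ reach(V|∅) ⇒ V ⊥ Y | ∅.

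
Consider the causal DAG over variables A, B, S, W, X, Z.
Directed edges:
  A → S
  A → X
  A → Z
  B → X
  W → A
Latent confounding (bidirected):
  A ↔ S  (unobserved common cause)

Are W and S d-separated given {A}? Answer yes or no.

Bayes-Ball from W | {A} reaches {S}.
S ∈ reach(W|{A}) ⇒ W ⊥̸ S | {A}.

No — W and S are d-connected given {A}.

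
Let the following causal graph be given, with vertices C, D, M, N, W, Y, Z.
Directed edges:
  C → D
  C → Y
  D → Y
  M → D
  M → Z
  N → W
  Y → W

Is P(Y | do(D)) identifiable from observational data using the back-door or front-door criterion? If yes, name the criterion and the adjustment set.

P(Y|do(D)): backdoor, adjust for {C}.

desc(D)\{D}={W,Y}; candidates ⊆ {C,M,N,Z}.
size 0: {}; under {} D still reaches {C,M,W,Y,Z} ∋ Y.
{C}: D⊥Y given {C} in G with D→· removed — back-door holds.
P(Y|do(D)) = Σ_{C} P(Y|D,C)·P(C).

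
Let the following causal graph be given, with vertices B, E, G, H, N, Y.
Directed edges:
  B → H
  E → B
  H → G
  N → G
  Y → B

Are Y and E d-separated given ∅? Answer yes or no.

Yes — Y ⊥ E | ∅.

Bayes-Ball from Y | ∅ reaches {B,G,H}.
E ∉ reach(Y|∅) ⇒ Y ⊥ E | ∅.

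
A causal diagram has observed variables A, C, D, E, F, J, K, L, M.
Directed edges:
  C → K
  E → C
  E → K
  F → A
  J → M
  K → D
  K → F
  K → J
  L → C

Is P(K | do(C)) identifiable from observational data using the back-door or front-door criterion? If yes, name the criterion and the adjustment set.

P(K|do(C)): backdoor, adjust for {E}.

desc(C)\{C}={A,D,F,J,K,M}; candidates ⊆ {E,L}.
size 0: {}; under {} C still reaches {A,D,E,F,J,K,L,M} ∋ K.
{E}: C⊥K given {E} in G with C→· removed — back-door holds.
P(K|do(C)) = Σ_{E} P(K|C,E)·P(E).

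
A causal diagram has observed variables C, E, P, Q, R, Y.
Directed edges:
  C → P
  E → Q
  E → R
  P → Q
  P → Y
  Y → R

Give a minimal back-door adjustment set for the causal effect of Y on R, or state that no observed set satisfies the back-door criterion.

desc(Y)\{Y}={R}; candidates ⊆ {C,E,P,Q}.
∅: Y⊥R given ∅ in G with Y→· removed — back-door holds.

Y→R: minimal back-door set ∅.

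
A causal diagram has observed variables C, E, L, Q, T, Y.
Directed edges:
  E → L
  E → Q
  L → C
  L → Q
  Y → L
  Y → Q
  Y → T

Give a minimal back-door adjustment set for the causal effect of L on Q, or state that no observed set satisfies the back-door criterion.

desc(L)\{L}={C,Q}; candidates ⊆ {E,T,Y}.
size 0: {}; under {} L still reaches {E,Q,T,Y} ∋ Q.
size 1: {E}, {T}, {Y}; under {E} L still reaches {Q,T,Y} ∋ Q.
{E,Y}: L⊥Q given {E,Y} in G with L→· removed — back-door holds.

L→Q: minimal back-door set {E, Y}.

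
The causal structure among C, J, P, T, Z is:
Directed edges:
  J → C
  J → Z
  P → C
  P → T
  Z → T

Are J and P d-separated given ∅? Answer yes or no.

Yes — J ⊥ P | ∅.

Bayes-Ball from J | ∅ reaches {C,T,Z}.
P ∉ reach(J|∅) ⇒ J ⊥ P | ∅.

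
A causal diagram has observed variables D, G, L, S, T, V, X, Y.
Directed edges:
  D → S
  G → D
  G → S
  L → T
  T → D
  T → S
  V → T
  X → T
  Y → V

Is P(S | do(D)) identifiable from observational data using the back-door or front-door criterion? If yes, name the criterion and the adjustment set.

P(S|do(D)): backdoor, adjust for {G, T}.

desc(D)\{D}={S}; candidates ⊆ {G,L,T,V,X,Y}.
size 0: {}; under {} D still reaches {G,L,S,T,V,X,Y} ∋ S.
size 1: {G}, {L}, {T} …(+3); under {G} D still reaches {L,S,T,V,X,Y} ∋ S.
{G,T}: D⊥S given {G,T} in G with D→· removed — back-door holds.
P(S|do(D)) = Σ_{G,T} P(S|D,G,T)·P(G,T).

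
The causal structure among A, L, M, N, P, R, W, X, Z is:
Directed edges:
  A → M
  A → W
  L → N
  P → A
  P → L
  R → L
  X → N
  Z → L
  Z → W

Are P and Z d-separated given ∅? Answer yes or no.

Yes — P ⊥ Z | ∅.

Bayes-Ball from P | ∅ reaches {A,L,M,N,W}.
Z ∉ reach(P|∅) ⇒ P ⊥ Z | ∅.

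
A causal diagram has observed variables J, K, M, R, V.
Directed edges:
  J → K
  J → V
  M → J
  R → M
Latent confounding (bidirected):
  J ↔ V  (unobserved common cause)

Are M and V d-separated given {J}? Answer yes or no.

No — M and V are d-connected given {J}.

Bayes-Ball from M | {J} reaches {R,V}.
V ∈ reach(M|{J}) ⇒ M ⊥̸ V | {J}.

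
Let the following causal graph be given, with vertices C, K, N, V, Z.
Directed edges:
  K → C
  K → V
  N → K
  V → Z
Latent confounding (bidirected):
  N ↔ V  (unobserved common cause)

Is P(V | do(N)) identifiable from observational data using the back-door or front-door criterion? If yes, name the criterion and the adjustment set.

desc(N)\{N}={C,K,V,Z}; candidates ⊆ {—}.
N↔V: latent back-door arc(s) into N.
size 0: {}; under {} N still reaches {V,Z} ∋ V.
N↔V cannot be blocked by any observed set — no back-door set.
{K}: (i) intercepts every directed N→V path; (ii) no back-door N→{K}; (iii) {N} blocks every back-door {K}→V. Front-door holds.
P(V|do(N)) = Σ_{K} P(K|N) Σ_{N'} P(V|K,N')P(N').

P(V|do(N)): frontdoor, adjust for {K}.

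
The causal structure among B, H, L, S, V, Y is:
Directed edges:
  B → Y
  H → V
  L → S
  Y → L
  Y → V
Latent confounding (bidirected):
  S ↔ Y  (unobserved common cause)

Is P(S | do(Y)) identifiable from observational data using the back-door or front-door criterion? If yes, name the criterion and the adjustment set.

desc(Y)\{Y}={L,S,V}; candidates ⊆ {B,H}.
Y↔S: latent back-door arc(s) into Y.
size 0: {}; under {} Y still reaches {B,S} ∋ S.
size 1: {B}, {H}; under {B} Y still reaches {S} ∋ S.
size 2: {B,H}; under {B,H} Y still reaches {S} ∋ S.
Y↔S cannot be blocked by any observed set — no back-door set.
{L}: (i) intercepts every directed Y→S path; (ii) no back-door Y→{L}; (iii) {Y} blocks every back-door {L}→S. Front-door holds.
P(S|do(Y)) = Σ_{L} P(L|Y) Σ_{Y'} P(S|L,Y')P(Y').

P(S|do(Y)): frontdoor, adjust for {L}.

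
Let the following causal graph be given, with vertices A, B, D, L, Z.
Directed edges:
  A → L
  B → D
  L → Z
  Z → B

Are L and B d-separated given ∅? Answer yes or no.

Bayes-Ball from L | ∅ reaches {A,B,D,Z}.
B ∈ reach(L|∅) ⇒ L ⊥̸ B | ∅.

No — L and B are d-connected given ∅.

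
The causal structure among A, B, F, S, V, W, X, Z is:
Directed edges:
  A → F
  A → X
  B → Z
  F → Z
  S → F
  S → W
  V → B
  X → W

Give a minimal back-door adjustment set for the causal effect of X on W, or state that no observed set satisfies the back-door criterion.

desc(X)\{X}={W}; candidates ⊆ {A,B,F,S,V,Z}.
∅: X⊥W given ∅ in G with X→· removed — back-door holds.

X→W: minimal back-door set ∅.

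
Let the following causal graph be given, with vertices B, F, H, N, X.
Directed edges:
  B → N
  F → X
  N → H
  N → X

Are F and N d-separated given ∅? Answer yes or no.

Bayes-Ball from F | ∅ reaches {X}.
N ∉ reach(F|∅) ⇒ F ⊥ N | ∅.

Yes — F ⊥ N | ∅.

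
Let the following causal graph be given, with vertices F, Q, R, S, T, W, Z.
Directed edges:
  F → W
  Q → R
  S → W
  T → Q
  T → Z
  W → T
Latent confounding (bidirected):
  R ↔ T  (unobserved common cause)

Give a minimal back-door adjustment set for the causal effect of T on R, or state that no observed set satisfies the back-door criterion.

desc(T)\{T}={Q,R,Z}; candidates ⊆ {F,S,W}.
T↔R: latent back-door arc(s) into T.
size 0: {}; under {} T still reaches {F,R,S,W} ∋ R.
size 1: {F}, {S}, {W}; under {F} T still reaches {R,S,W} ∋ R.
size 2: {F,S}, {F,W}, {S,W}; under {F,S} T still reaches {R,W} ∋ R.
T↔R cannot be blocked by any observed set — no back-door set.

T→R: no observed back-door set.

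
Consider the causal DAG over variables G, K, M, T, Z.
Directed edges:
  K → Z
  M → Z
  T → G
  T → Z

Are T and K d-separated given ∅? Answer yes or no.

Yes — T ⊥ K | ∅.

Bayes-Ball from T | ∅ reaches {G,Z}.
K ∉ reach(T|∅) ⇒ T ⊥ K | ∅.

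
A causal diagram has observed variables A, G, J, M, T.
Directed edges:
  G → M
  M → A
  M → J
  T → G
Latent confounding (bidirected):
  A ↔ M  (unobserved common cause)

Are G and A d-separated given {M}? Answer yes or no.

No — G and A are d-connected given {M}.

Bayes-Ball from G | {M} reaches {A,T}.
A ∈ reach(G|{M}) ⇒ G ⊥̸ A | {M}.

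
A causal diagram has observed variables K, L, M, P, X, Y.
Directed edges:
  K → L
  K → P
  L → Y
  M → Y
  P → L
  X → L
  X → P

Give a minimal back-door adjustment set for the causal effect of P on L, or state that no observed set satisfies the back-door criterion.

desc(P)\{P}={L,Y}; candidates ⊆ {K,M,X}.
size 0: {}; under {} P still reaches {K,L,X,Y} ∋ L.
size 1: {K}, {M}, {X}; under {K} P still reaches {L,X,Y} ∋ L.
{K,X}: P⊥L given {K,X} in G with P→· removed — back-door holds.

P→L: minimal back-door set {K, X}.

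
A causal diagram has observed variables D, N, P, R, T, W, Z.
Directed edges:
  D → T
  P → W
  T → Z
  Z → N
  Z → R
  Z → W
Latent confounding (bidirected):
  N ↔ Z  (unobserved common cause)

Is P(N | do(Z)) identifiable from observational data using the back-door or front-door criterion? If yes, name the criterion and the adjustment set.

desc(Z)\{Z}={N,R,W}; candidates ⊆ {D,P,T}.
Z↔N: latent back-door arc(s) into Z.
size 0: {}; under {} Z still reaches {D,N,T} ∋ N.
size 1: {D}, {P}, {T}; under {D} Z still reaches {N,T} ∋ N.
size 2: {D,P}, {D,T}, {P,T}; under {D,P} Z still reaches {N,T} ∋ N.
Z↔N cannot be blocked by any observed set — no back-door set.
No mediator lies on a directed Z→…→N path.
Neither criterion identifies P(N|do(Z)) in this graph.

P(N|do(Z)): not identifiable (no BD/FD set).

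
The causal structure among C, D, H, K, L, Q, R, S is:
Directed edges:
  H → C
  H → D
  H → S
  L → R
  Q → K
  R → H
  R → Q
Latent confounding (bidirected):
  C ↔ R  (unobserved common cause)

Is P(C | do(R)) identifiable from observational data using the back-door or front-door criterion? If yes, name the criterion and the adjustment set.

P(C|do(R)): frontdoor, adjust for {H}.

desc(R)\{R}={C,D,H,K,Q,S}; candidates ⊆ {L}.
R↔C: latent back-door arc(s) into R.
size 0: {}; under {} R still reaches {C,L} ∋ C.
size 1: {L}; under {L} R still reaches {C} ∋ C.
R↔C cannot be blocked by any observed set — no back-door set.
{H}: (i) intercepts every directed R→C path; (ii) no back-door R→{H}; (iii) {R} blocks every back-door {H}→C. Front-door holds.
P(C|do(R)) = Σ_{H} P(H|R) Σ_{R'} P(C|H,R')P(R').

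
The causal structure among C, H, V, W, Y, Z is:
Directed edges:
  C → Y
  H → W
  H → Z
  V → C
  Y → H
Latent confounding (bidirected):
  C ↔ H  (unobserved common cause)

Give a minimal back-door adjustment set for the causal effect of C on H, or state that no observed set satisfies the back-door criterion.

C→H: no observed back-door set.

desc(C)\{C}={H,W,Y,Z}; candidates ⊆ {V}.
C↔H: latent back-door arc(s) into C.
size 0: {}; under {} C still reaches {H,V,W,Z} ∋ H.
size 1: {V}; under {V} C still reaches {H,W,Z} ∋ H.
C↔H cannot be blocked by any observed set — no back-door set.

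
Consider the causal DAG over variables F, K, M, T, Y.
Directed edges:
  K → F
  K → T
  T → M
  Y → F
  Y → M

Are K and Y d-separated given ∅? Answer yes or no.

Yes — K ⊥ Y | ∅.

Bayes-Ball from K | ∅ reaches {F,M,T}.
Y ∉ reach(K|∅) ⇒ K ⊥ Y | ∅.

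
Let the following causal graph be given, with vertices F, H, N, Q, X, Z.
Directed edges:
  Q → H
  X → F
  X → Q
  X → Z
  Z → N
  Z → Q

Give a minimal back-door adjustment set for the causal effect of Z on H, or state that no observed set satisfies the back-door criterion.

Z→H: minimal back-door set {X}.

desc(Z)\{Z}={H,N,Q}; candidates ⊆ {F,X}.
size 0: {}; under {} Z still reaches {F,H,Q,X} ∋ H.
{X}: Z⊥H given {X} in G with Z→· removed — back-door holds.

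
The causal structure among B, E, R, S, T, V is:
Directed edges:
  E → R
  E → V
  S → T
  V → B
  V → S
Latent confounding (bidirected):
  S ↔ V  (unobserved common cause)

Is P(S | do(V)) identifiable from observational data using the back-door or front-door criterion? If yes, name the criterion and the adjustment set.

desc(V)\{V}={B,S,T}; candidates ⊆ {E,R}.
V↔S: latent back-door arc(s) into V.
size 0: {}; under {} V still reaches {E,R,S,T} ∋ S.
size 1: {E}, {R}; under {E} V still reaches {S,T} ∋ S.
size 2: {E,R}; under {E,R} V still reaches {S,T} ∋ S.
V↔S cannot be blocked by any observed set — no back-door set.
No mediator lies on a directed V→…→S path.
Neither criterion identifies P(S|do(V)) in this graph.

P(S|do(V)): not identifiable (no BD/FD set).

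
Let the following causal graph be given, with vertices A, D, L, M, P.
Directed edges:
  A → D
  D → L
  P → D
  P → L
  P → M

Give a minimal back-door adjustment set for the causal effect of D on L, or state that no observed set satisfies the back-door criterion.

desc(D)\{D}={L}; candidates ⊆ {A,M,P}.
size 0: {}; under {} D still reaches {A,L,M,P} ∋ L.
{P}: D⊥L given {P} in G with D→· removed — back-door holds.

D→L: minimal back-door set {P}.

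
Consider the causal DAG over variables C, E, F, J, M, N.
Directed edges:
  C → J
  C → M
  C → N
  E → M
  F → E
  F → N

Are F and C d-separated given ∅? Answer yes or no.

Yes — F ⊥ C | ∅.

Bayes-Ball from F | ∅ reaches {E,M,N}.
C ∉ reach(F|∅) ⇒ F ⊥ C | ∅.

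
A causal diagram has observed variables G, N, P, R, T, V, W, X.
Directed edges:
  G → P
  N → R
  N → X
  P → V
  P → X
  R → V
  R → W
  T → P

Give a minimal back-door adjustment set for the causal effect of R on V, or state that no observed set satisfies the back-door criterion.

R→V: minimal back-door set ∅.

desc(R)\{R}={V,W}; candidates ⊆ {G,N,P,T,X}.
∅: R⊥V given ∅ in G with R→· removed — back-door holds.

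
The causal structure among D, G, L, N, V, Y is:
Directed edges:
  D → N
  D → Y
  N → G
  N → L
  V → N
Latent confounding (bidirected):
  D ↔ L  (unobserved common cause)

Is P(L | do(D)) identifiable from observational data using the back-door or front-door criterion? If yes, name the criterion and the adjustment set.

desc(D)\{D}={G,L,N,Y}; candidates ⊆ {V}.
D↔L: latent back-door arc(s) into D.
size 0: {}; under {} D still reaches {L} ∋ L.
size 1: {V}; under {V} D still reaches {L} ∋ L.
D↔L cannot be blocked by any observed set — no back-door set.
{N}: (i) intercepts every directed D→L path; (ii) no back-door D→{N}; (iii) {D} blocks every back-door {N}→L. Front-door holds.
P(L|do(D)) = Σ_{N} P(N|D) Σ_{D'} P(L|N,D')P(D').

P(L|do(D)): frontdoor, adjust for {N}.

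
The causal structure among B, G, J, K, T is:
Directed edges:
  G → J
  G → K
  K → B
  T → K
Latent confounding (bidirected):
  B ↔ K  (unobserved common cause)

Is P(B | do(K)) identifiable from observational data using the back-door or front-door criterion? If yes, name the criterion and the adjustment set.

P(B|do(K)): not identifiable (no BD/FD set).

desc(K)\{K}={B}; candidates ⊆ {G,J,T}.
K↔B: latent back-door arc(s) into K.
size 0: {}; under {} K still reaches {B,G,J,T} ∋ B.
size 1: {G}, {J}, {T}; under {G} K still reaches {B,T} ∋ B.
size 2: {G,J}, {G,T}, {J,T}; under {G,J} K still reaches {B,T} ∋ B.
K↔B cannot be blocked by any observed set — no back-door set.
No mediator lies on a directed K→…→B path.
Neither criterion identifies P(B|do(K)) in this graph.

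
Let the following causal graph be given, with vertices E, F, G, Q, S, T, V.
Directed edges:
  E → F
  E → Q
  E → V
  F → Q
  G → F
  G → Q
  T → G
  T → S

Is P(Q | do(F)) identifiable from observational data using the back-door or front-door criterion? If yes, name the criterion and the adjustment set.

P(Q|do(F)): backdoor, adjust for {E, G}.

desc(F)\{F}={Q}; candidates ⊆ {E,G,S,T,V}.
size 0: {}; under {} F still reaches {E,G,Q,S,T,V} ∋ Q.
size 1: {E}, {G}, {S} …(+2); under {E} F still reaches {G,Q,S,T} ∋ Q.
{E,G}: F⊥Q given {E,G} in G with F→· removed — back-door holds.
P(Q|do(F)) = Σ_{E,G} P(Q|F,E,G)·P(E,G).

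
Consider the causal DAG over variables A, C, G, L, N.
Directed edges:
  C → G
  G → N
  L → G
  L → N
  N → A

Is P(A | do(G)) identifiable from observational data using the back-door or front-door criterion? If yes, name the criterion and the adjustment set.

P(A|do(G)): backdoor, adjust for {L}.

desc(G)\{G}={A,N}; candidates ⊆ {C,L}.
size 0: {}; under {} G still reaches {A,C,L,N} ∋ A.
{L}: G⊥A given {L} in G with G→· removed — back-door holds.
P(A|do(G)) = Σ_{L} P(A|G,L)·P(L).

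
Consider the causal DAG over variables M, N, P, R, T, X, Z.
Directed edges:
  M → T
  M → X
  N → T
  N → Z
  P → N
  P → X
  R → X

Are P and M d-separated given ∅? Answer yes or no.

Bayes-Ball from P | ∅ reaches {N,T,X,Z}.
M ∉ reach(P|∅) ⇒ P ⊥ M | ∅.

Yes — P ⊥ M | ∅.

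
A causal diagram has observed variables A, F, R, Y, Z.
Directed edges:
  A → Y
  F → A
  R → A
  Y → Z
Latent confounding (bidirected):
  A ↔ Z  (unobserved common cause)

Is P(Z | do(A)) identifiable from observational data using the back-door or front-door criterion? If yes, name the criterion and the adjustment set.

P(Z|do(A)): frontdoor, adjust for {Y}.

desc(A)\{A}={Y,Z}; candidates ⊆ {F,R}.
A↔Z: latent back-door arc(s) into A.
size 0: {}; under {} A still reaches {F,R,Z} ∋ Z.
size 1: {F}, {R}; under {F} A still reaches {R,Z} ∋ Z.
size 2: {F,R}; under {F,R} A still reaches {Z} ∋ Z.
A↔Z cannot be blocked by any observed set — no back-door set.
{Y}: (i) intercepts every directed A→Z path; (ii) no back-door A→{Y}; (iii) {A} blocks every back-door {Y}→Z. Front-door holds.
P(Z|do(A)) = Σ_{Y} P(Y|A) Σ_{A'} P(Z|Y,A')P(A').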